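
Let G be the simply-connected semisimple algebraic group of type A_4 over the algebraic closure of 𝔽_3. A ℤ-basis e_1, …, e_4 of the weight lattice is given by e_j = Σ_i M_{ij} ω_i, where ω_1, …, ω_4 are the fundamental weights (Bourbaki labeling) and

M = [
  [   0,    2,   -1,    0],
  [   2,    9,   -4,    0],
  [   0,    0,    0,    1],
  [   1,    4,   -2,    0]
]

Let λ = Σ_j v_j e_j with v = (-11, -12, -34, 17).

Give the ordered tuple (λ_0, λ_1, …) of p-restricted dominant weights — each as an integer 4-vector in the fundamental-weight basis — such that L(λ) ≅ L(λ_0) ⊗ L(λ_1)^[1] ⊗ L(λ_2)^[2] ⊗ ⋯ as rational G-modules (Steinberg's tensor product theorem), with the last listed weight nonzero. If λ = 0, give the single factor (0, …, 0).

Converting to the ω-basis (c_i = row i of M dotted with v = (-11, -12, -34, 17)):
  c_1 = 0*-11 + 2*-12 + -1*-34 + 0*17 = 10
  c_2 = 2*-11 + 9*-12 + -4*-34 + 0*17 = 6
  c_3 = 0*-11 + 0*-12 + 0*-34 + 1*17 = 17
  c_4 = 1*-11 + 4*-12 + -2*-34 + 0*17 = 9
Writing each c_i in base p = 3:
  c_1 = 10 = 1·3^0 + 0·3^1 + 1·3^2
  c_2 = 6 = 0·3^0 + 2·3^1
  c_3 = 17 = 2·3^0 + 2·3^1 + 1·3^2
  c_4 = 9 = 0·3^0 + 0·3^1 + 1·3^2
p-restricted factor λ_0 = (1, 0, 2, 0)
p-restricted factor λ_1 = (0, 2, 2, 0)
p-restricted factor λ_2 = (1, 0, 1, 1)

((1, 0, 2, 0), (0, 2, 2, 0), (1, 0, 1, 1))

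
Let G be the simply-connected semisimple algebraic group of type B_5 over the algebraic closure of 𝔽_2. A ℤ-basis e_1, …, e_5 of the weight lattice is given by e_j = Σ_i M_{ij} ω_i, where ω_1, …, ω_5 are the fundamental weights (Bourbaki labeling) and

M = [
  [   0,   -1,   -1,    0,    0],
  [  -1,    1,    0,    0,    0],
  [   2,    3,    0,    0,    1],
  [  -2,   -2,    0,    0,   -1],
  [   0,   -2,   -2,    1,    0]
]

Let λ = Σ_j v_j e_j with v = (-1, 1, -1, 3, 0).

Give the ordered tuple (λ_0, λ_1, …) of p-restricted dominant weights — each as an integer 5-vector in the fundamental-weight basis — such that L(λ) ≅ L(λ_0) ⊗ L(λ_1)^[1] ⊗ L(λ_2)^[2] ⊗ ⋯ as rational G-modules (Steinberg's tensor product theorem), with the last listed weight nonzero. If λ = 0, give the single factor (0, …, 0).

In the fundamental-weight basis, λ has coordinates c = M·v (v = (-1, 1, -1, 3, 0)):
  c_1 = (0)·(-1) + (-1)·(1) + (-1)·(-1) + 0·3 + 0·0 = 0
  c_2 = (-1)·(-1) + 1·1 + (0)·(-1) + 0·3 + 0·0 = 2
  c_3 = (2)·(-1) + 3·1 + (0)·(-1) + 0·3 + 1·0 = 1
  c_4 = (-2)·(-1) + (-2)·(1) + (0)·(-1) + 0·3 + (-1)·(0) = 0
  c_5 = (0)·(-1) + (-2)·(1) + (-2)·(-1) + 1·3 + 0·0 = 3
p = 2; digits c_i = Σ_j d_{ij}·2^j, 0 ≤ d_{ij} < 2:
  c_1 = 0
  c_2 = 2 = 0·2^0 + 1·2^1
  c_3 = 1 = 1·2^0
  c_4 = 0
  c_5 = 3 = 1·2^0 + 1·2^1
Factor λ_0 = (0, 0, 1, 0, 1)
Factor λ_1 = (0, 1, 0, 0, 1)

((0, 0, 1, 0, 1), (0, 1, 0, 0, 1))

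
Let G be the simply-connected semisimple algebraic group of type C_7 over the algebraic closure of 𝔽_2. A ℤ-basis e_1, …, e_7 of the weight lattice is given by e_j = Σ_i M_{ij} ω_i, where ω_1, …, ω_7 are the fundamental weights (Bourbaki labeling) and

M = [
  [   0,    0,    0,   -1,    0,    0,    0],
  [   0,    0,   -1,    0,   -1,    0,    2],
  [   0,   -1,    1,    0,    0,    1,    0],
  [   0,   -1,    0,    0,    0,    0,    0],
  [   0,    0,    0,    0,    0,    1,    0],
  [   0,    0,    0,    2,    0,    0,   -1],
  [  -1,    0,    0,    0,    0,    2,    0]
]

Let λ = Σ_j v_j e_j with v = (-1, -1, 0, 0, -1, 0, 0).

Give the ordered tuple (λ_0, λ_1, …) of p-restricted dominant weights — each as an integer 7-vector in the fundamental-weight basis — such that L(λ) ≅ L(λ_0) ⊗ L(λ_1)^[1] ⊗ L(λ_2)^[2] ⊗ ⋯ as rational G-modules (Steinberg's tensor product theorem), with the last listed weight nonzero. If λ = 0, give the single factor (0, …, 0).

((0, 1, 1, 1, 0, 0, 1),)

Converting to the ω-basis (c_i = row i of M dotted with v = (-1, -1, 0, 0, -1, 0, 0)):
  c_1 = (0)·(-1) + (0)·(-1) + 0·0 + (-1)·(0) + (0)·(-1) + 0·0 + 0·0 = 0
  c_2 = (0)·(-1) + (0)·(-1) + (-1)·(0) + 0·0 + (-1)·(-1) + 0·0 + 2·0 = 1
  c_3 = (0)·(-1) + (-1)·(-1) + 1·0 + 0·0 + (0)·(-1) + 1·0 + 0·0 = 1
  c_4 = (0)·(-1) + (-1)·(-1) + 0·0 + 0·0 + (0)·(-1) + 0·0 + 0·0 = 1
  c_5 = (0)·(-1) + (0)·(-1) + 0·0 + 0·0 + (0)·(-1) + 1·0 + 0·0 = 0
  c_6 = (0)·(-1) + (0)·(-1) + 0·0 + 2·0 + (0)·(-1) + 0·0 + (-1)·(0) = 0
  c_7 = (-1)·(-1) + (0)·(-1) + 0·0 + 0·0 + (0)·(-1) + 2·0 + 0·0 = 1
Base-2 expansion of each c_i:
  c_1 = 0
  c_2 = 1 = 1·2^0
  c_3 = 1 = 1·2^0
  c_4 = 1 = 1·2^0
  c_5 = 0
  c_6 = 0
  c_7 = 1 = 1·2^0
p-restricted factor λ_0 = (0, 1, 1, 1, 0, 0, 1)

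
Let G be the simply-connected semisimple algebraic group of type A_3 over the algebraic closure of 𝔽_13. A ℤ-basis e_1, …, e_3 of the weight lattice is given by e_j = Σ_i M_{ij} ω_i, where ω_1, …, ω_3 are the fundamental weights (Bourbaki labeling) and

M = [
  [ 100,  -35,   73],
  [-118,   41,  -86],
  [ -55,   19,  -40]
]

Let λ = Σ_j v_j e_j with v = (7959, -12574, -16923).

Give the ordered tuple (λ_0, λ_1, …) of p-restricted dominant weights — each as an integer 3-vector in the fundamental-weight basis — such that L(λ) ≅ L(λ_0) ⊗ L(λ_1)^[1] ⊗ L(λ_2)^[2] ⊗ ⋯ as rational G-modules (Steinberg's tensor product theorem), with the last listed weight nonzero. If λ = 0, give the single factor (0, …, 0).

Compute c_i = Σ_j M_{ij} v_j with v = (7959, -12574, -16923):
  c_1 = 100·7959 + (-35)·(-12574) + (73)·(-16923) = 611
  c_2 = (-118)·(7959) + (41)·(-12574) + (-86)·(-16923) = 682
  c_3 = (-55)·(7959) + (19)·(-12574) + (-40)·(-16923) = 269
Writing each c_i in base p = 13:
  c_1 = 611 = 0·13^0 + 8·13^1 + 3·13^2
  c_2 = 682 = 6·13^0 + 0·13^1 + 4·13^2
  c_3 = 269 = 9·13^0 + 7·13^1 + 1·13^2
Factor λ_0 = (0, 6, 9)
Factor λ_1 = (8, 0, 7)
Factor λ_2 = (3, 4, 1)

((0, 6, 9), (8, 0, 7), (3, 4, 1))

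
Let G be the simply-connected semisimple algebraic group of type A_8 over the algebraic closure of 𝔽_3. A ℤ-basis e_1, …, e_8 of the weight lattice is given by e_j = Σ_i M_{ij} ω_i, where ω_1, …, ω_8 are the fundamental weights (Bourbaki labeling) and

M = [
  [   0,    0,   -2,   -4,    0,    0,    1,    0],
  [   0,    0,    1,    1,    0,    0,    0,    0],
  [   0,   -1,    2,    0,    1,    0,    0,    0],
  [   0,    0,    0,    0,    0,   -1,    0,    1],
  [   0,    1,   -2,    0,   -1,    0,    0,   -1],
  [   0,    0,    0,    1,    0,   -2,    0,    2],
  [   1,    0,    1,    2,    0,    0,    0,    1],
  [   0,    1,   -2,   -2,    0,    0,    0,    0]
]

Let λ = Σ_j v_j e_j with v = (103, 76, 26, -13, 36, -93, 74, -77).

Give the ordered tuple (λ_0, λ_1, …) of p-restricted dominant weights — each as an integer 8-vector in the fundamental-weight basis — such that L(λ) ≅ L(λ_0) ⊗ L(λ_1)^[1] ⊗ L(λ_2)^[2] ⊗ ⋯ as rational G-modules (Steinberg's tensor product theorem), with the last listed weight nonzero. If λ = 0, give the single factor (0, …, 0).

((2, 1, 0, 1, 2, 1, 2, 2), (0, 1, 1, 2, 0, 0, 2, 1), (2, 1, 1, 1, 1, 2, 2, 2), (2, 0, 0, 0, 2, 0, 0, 1))

Change of basis e → ω: c = M·v where v = (103, 76, 26, -13, 36, -93, 74, -77):
  c_1 = 0·103 + 0·76 + (-2)·(26) + (-4)·(-13) + 0·36 + (0)·(-93) + 1·74 + (0)·(-77) = 74
  c_2 = 0·103 + 0·76 + 1·26 + (1)·(-13) + 0·36 + (0)·(-93) + 0·74 + (0)·(-77) = 13
  c_3 = 0·103 + (-1)·(76) + 2·26 + (0)·(-13) + 1·36 + (0)·(-93) + 0·74 + (0)·(-77) = 12
  c_4 = 0·103 + 0·76 + 0·26 + (0)·(-13) + 0·36 + (-1)·(-93) + 0·74 + (1)·(-77) = 16
  c_5 = 0·103 + 1·76 + (-2)·(26) + (0)·(-13) + (-1)·(36) + (0)·(-93) + 0·74 + (-1)·(-77) = 65
  c_6 = 0·103 + 0·76 + 0·26 + (1)·(-13) + 0·36 + (-2)·(-93) + 0·74 + (2)·(-77) = 19
  c_7 = 1·103 + 0·76 + 1·26 + (2)·(-13) + 0·36 + (0)·(-93) + 0·74 + (1)·(-77) = 26
  c_8 = 0·103 + 1·76 + (-2)·(26) + (-2)·(-13) + 0·36 + (0)·(-93) + 0·74 + (0)·(-77) = 50
Base-3 expansion of each c_i:
  c_1 = 74 = 2·3^0 + 0·3^1 + 2·3^2 + 2·3^3
  c_2 = 13 = 1·3^0 + 1·3^1 + 1·3^2
  c_3 = 12 = 0·3^0 + 1·3^1 + 1·3^2
  c_4 = 16 = 1·3^0 + 2·3^1 + 1·3^2
  c_5 = 65 = 2·3^0 + 0·3^1 + 1·3^2 + 2·3^3
  c_6 = 19 = 1·3^0 + 0·3^1 + 2·3^2
  c_7 = 26 = 2·3^0 + 2·3^1 + 2·3^2
  c_8 = 50 = 2·3^0 + 1·3^1 + 2·3^2 + 1·3^3
λ_0 = (2, 1, 0, 1, 2, 1, 2, 2)
λ_1 = (0, 1, 1, 2, 0, 0, 2, 1)
λ_2 = (2, 1, 1, 1, 1, 2, 2, 2)
λ_3 = (2, 0, 0, 0, 2, 0, 0, 1)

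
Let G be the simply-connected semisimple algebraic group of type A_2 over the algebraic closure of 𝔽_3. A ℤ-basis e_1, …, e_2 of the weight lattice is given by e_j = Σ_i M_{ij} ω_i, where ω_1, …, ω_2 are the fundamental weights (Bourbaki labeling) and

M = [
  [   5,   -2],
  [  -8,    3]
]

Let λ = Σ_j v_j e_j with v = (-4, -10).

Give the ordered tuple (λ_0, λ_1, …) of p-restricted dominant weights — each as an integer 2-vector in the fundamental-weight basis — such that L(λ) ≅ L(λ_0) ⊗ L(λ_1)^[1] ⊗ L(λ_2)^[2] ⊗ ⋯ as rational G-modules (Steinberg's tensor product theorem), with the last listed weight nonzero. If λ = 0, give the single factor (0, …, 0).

Compute c_i = Σ_j M_{ij} v_j with v = (-4, -10):
  c_1 = 5*-4 + -2*-10 = 0
  c_2 = -8*-4 + 3*-10 = 2
p = 3; digits c_i = Σ_j d_{ij}·3^j, 0 ≤ d_{ij} < 3:
  c_1 = 0
  c_2 = 2 = 2·3^0
λ_0 = (0, 2)

((0, 2),)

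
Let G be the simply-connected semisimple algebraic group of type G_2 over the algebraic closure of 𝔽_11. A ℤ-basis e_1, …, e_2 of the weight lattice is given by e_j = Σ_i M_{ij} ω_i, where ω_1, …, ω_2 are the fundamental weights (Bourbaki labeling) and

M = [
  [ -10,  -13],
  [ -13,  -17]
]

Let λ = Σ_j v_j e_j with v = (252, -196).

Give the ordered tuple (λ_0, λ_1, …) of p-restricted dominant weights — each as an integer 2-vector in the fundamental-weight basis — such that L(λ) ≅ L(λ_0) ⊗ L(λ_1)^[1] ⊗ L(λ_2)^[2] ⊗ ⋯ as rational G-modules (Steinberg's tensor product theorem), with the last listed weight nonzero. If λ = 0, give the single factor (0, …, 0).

Converting to the ω-basis (c_i = row i of M dotted with v = (252, -196)):
  c_1 = (-10)·(252) + (-13)·(-196) = 28
  c_2 = (-13)·(252) + (-17)·(-196) = 56
Writing each c_i in base p = 11:
  c_1 = 28 = 6·11^0 + 2·11^1
  c_2 = 56 = 1·11^0 + 5·11^1
Factor λ_0 = (6, 1)
Factor λ_1 = (2, 5)

((6, 1), (2, 5))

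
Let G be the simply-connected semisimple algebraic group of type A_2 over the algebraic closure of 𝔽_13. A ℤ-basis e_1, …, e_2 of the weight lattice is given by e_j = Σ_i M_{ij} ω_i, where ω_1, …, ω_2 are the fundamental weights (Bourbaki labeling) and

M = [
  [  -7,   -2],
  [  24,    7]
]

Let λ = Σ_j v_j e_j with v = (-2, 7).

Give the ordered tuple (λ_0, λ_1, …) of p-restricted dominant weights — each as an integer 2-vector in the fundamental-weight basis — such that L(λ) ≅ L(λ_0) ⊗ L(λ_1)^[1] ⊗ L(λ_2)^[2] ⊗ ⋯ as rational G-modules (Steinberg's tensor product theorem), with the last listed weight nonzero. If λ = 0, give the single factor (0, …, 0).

Converting to the ω-basis (c_i = row i of M dotted with v = (-2, 7)):
  c_1 = (-7)·(-2) + (-2)·(7) = 0
  c_2 = (24)·(-2) + (7)·(7) = 1
Writing each c_i in base p = 13:
  c_1 = 0
  c_2 = 1 = 1·13^0
λ_0 = (0, 1)

((0, 1),)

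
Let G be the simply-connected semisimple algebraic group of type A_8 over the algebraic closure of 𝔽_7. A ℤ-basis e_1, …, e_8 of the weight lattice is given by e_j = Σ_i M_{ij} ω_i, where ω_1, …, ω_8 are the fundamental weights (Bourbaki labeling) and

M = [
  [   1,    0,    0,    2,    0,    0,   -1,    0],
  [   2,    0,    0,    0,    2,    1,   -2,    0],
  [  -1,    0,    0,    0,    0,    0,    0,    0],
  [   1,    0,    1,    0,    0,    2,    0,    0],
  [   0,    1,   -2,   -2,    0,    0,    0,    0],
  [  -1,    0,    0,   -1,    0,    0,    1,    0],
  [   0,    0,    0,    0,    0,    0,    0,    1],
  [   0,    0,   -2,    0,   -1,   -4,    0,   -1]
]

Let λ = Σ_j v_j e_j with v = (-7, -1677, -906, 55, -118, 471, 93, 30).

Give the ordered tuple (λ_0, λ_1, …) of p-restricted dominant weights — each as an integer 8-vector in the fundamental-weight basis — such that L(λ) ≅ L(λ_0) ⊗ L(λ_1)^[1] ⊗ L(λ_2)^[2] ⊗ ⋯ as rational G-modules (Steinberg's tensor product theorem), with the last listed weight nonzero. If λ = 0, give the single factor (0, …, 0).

((3, 0, 0, 1, 4, 3, 2, 2), (1, 5, 1, 4, 3, 6, 4, 2))

ω-coordinates c = M·v, v = (-7, -1677, -906, 55, -118, 471, 93, 30):
  c_1 = (1)·(-7) + (0)·(-1677) + (0)·(-906) + 2·55 + (0)·(-118) + 0·471 + (-1)·(93) + 0·30 = 10
  c_2 = (2)·(-7) + (0)·(-1677) + (0)·(-906) + 0·55 + (2)·(-118) + 1·471 + (-2)·(93) + 0·30 = 35
  c_3 = (-1)·(-7) + (0)·(-1677) + (0)·(-906) + 0·55 + (0)·(-118) + 0·471 + 0·93 + 0·30 = 7
  c_4 = (1)·(-7) + (0)·(-1677) + (1)·(-906) + 0·55 + (0)·(-118) + 2·471 + 0·93 + 0·30 = 29
  c_5 = (0)·(-7) + (1)·(-1677) + (-2)·(-906) + (-2)·(55) + (0)·(-118) + 0·471 + 0·93 + 0·30 = 25
  c_6 = (-1)·(-7) + (0)·(-1677) + (0)·(-906) + (-1)·(55) + (0)·(-118) + 0·471 + 1·93 + 0·30 = 45
  c_7 = (0)·(-7) + (0)·(-1677) + (0)·(-906) + 0·55 + (0)·(-118) + 0·471 + 0·93 + 1·30 = 30
  c_8 = (0)·(-7) + (0)·(-1677) + (-2)·(-906) + 0·55 + (-1)·(-118) + (-4)·(471) + 0·93 + (-1)·(30) = 16
Base-7 expansion of each c_i:
  c_1 = 10 = 3·7^0 + 1·7^1
  c_2 = 35 = 0·7^0 + 5·7^1
  c_3 = 7 = 0·7^0 + 1·7^1
  c_4 = 29 = 1·7^0 + 4·7^1
  c_5 = 25 = 4·7^0 + 3·7^1
  c_6 = 45 = 3·7^0 + 6·7^1
  c_7 = 30 = 2·7^0 + 4·7^1
  c_8 = 16 = 2·7^0 + 2·7^1
p-restricted factor λ_0 = (3, 0, 0, 1, 4, 3, 2, 2)
p-restricted factor λ_1 = (1, 5, 1, 4, 3, 6, 4, 2)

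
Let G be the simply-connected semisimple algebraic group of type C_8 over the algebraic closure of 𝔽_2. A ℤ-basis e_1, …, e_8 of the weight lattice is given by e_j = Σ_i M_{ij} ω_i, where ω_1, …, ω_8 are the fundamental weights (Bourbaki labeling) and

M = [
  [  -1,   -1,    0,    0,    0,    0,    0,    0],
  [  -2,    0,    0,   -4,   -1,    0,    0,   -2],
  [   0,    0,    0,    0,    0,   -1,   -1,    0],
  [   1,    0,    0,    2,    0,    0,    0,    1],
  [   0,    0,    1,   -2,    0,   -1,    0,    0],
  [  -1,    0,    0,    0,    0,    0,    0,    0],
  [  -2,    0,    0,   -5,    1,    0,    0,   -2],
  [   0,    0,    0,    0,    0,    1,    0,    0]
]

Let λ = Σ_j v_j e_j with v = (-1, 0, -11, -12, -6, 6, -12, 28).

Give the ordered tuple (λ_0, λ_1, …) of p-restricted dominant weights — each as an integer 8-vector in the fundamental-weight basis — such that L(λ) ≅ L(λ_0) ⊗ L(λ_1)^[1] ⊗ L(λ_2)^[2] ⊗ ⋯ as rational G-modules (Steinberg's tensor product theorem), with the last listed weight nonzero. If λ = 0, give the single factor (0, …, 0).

((1, 0, 0, 1, 1, 1, 0, 0), (0, 0, 1, 1, 1, 0, 0, 1), (0, 0, 1, 0, 1, 0, 0, 1))

ω-coordinates c = M·v, v = (-1, 0, -11, -12, -6, 6, -12, 28):
  c_1 = (-1)·(-1) + (-1)·(0) + (0)·(-11) + (0)·(-12) + (0)·(-6) + 0·6 + (0)·(-12) + 0·28 = 1
  c_2 = (-2)·(-1) + 0·0 + (0)·(-11) + (-4)·(-12) + (-1)·(-6) + 0·6 + (0)·(-12) + (-2)·(28) = 0
  c_3 = (0)·(-1) + 0·0 + (0)·(-11) + (0)·(-12) + (0)·(-6) + (-1)·(6) + (-1)·(-12) + 0·28 = 6
  c_4 = (1)·(-1) + 0·0 + (0)·(-11) + (2)·(-12) + (0)·(-6) + 0·6 + (0)·(-12) + 1·28 = 3
  c_5 = (0)·(-1) + 0·0 + (1)·(-11) + (-2)·(-12) + (0)·(-6) + (-1)·(6) + (0)·(-12) + 0·28 = 7
  c_6 = (-1)·(-1) + 0·0 + (0)·(-11) + (0)·(-12) + (0)·(-6) + 0·6 + (0)·(-12) + 0·28 = 1
  c_7 = (-2)·(-1) + 0·0 + (0)·(-11) + (-5)·(-12) + (1)·(-6) + 0·6 + (0)·(-12) + (-2)·(28) = 0
  c_8 = (0)·(-1) + 0·0 + (0)·(-11) + (0)·(-12) + (0)·(-6) + 1·6 + (0)·(-12) + 0·28 = 6
Expand coordinatewise in base 2:
  c_1 = 1 = 1·2^0
  c_2 = 0
  c_3 = 6 = 0·2^0 + 1·2^1 + 1·2^2
  c_4 = 3 = 1·2^0 + 1·2^1
  c_5 = 7 = 1·2^0 + 1·2^1 + 1·2^2
  c_6 = 1 = 1·2^0
  c_7 = 0
  c_8 = 6 = 0·2^0 + 1·2^1 + 1·2^2
λ_0 = (1, 0, 0, 1, 1, 1, 0, 0)
λ_1 = (0, 0, 1, 1, 1, 0, 0, 1)
λ_2 = (0, 0, 1, 0, 1, 0, 0, 1)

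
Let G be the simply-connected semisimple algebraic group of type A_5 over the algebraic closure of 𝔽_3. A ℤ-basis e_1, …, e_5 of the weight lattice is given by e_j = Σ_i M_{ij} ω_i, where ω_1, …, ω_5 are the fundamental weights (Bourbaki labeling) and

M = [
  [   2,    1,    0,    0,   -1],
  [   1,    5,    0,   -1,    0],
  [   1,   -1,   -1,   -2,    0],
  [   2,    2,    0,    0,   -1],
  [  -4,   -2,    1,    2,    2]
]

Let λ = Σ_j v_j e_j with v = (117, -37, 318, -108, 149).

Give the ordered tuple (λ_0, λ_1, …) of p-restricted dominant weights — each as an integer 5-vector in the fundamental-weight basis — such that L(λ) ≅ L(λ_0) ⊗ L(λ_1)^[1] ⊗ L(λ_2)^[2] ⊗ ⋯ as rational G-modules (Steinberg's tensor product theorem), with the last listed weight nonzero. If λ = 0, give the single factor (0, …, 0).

((0, 1, 1, 2, 0), (1, 1, 2, 0, 2), (2, 1, 2, 1, 0), (1, 1, 1, 0, 0))

Change of basis e → ω: c = M·v where v = (117, -37, 318, -108, 149):
  c_1 = 2·117 + (1)·(-37) + 0·318 + (0)·(-108) + (-1)·(149) = 48
  c_2 = 1·117 + (5)·(-37) + 0·318 + (-1)·(-108) + 0·149 = 40
  c_3 = 1·117 + (-1)·(-37) + (-1)·(318) + (-2)·(-108) + 0·149 = 52
  c_4 = 2·117 + (2)·(-37) + 0·318 + (0)·(-108) + (-1)·(149) = 11
  c_5 = (-4)·(117) + (-2)·(-37) + 1·318 + (2)·(-108) + 2·149 = 6
Base-3 expansion of each c_i:
  c_1 = 48 = 0·3^0 + 1·3^1 + 2·3^2 + 1·3^3
  c_2 = 40 = 1·3^0 + 1·3^1 + 1·3^2 + 1·3^3
  c_3 = 52 = 1·3^0 + 2·3^1 + 2·3^2 + 1·3^3
  c_4 = 11 = 2·3^0 + 0·3^1 + 1·3^2
  c_5 = 6 = 0·3^0 + 2·3^1
p-restricted factor λ_0 = (0, 1, 1, 2, 0)
p-restricted factor λ_1 = (1, 1, 2, 0, 2)
p-restricted factor λ_2 = (2, 1, 2, 1, 0)
p-restricted factor λ_3 = (1, 1, 1, 0, 0)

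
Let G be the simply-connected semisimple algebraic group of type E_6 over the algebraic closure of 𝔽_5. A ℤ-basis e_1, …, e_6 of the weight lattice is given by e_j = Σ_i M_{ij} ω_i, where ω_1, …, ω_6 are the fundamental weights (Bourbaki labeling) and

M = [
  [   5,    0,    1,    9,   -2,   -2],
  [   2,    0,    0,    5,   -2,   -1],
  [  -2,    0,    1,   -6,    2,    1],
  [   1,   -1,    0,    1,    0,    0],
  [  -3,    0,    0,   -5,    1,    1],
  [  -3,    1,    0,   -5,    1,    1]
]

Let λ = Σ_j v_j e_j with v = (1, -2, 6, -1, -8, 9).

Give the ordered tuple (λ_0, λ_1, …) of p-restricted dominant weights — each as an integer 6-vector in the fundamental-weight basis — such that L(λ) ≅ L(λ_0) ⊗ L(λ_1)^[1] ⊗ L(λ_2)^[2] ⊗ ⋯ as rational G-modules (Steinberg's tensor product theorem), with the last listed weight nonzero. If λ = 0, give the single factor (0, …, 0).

Compute c_i = Σ_j M_{ij} v_j with v = (1, -2, 6, -1, -8, 9):
  c_1 = 5*1 + 0*-2 + 1*6 + 9*-1 + -2*-8 + -2*9 = 0
  c_2 = 2*1 + 0*-2 + 0*6 + 5*-1 + -2*-8 + -1*9 = 4
  c_3 = -2*1 + 0*-2 + 1*6 + -6*-1 + 2*-8 + 1*9 = 3
  c_4 = 1*1 + -1*-2 + 0*6 + 1*-1 + 0*-8 + 0*9 = 2
  c_5 = -3*1 + 0*-2 + 0*6 + -5*-1 + 1*-8 + 1*9 = 3
  c_6 = -3*1 + 1*-2 + 0*6 + -5*-1 + 1*-8 + 1*9 = 1
Base-5 expansion of each c_i:
  c_1 = 0
  c_2 = 4 = 4·5^0
  c_3 = 3 = 3·5^0
  c_4 = 2 = 2·5^0
  c_5 = 3 = 3·5^0
  c_6 = 1 = 1·5^0
Factor λ_0 = (0, 4, 3, 2, 3, 1)

((0, 4, 3, 2, 3, 1),)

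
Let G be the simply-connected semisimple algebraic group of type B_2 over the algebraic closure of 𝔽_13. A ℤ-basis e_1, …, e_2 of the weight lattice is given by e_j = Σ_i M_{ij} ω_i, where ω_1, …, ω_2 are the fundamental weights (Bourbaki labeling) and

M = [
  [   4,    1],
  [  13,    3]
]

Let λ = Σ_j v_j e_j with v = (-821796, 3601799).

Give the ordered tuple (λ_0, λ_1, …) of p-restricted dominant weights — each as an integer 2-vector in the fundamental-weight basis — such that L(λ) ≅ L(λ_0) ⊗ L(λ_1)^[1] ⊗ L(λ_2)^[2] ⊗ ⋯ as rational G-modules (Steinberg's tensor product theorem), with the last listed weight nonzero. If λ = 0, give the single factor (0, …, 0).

Compute c_i = Σ_j M_{ij} v_j with v = (-821796, 3601799):
  c_1 = 4*-821796 + 1*3601799 = 314615
  c_2 = 13*-821796 + 3*3601799 = 122049
Writing each c_i in base p = 13:
  c_1 = 314615 = 2·13^0 + 8·13^1 + 2·13^2 + 0·13^3 + 11·13^4
  c_2 = 122049 = 5·13^0 + 2·13^1 + 7·13^2 + 3·13^3 + 4·13^4
p-restricted factor λ_0 = (2, 5)
p-restricted factor λ_1 = (8, 2)
p-restricted factor λ_2 = (2, 7)
p-restricted factor λ_3 = (0, 3)
p-restricted factor λ_4 = (11, 4)

((2, 5), (8, 2), (2, 7), (0, 3), (11, 4))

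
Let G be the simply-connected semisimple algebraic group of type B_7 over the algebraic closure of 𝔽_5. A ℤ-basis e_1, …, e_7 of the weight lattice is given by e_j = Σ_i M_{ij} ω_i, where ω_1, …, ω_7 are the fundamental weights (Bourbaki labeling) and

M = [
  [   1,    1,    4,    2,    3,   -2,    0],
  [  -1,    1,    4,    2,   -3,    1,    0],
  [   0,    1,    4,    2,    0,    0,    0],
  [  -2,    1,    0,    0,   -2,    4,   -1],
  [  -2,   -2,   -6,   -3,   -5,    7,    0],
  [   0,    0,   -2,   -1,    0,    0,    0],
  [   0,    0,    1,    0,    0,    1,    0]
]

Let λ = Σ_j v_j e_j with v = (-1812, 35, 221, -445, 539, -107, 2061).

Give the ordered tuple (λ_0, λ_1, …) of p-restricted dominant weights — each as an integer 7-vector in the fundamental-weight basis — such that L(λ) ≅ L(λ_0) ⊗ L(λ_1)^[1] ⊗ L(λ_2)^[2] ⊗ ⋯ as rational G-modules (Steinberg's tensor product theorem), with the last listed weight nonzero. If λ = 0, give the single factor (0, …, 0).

((3, 2, 4, 2, 4, 3, 4), (4, 3, 0, 3, 3, 0, 2), (1, 4, 1, 3, 4, 0, 4))

ω-coordinates c = M·v, v = (-1812, 35, 221, -445, 539, -107, 2061):
  c_1 = (1)·(-1812) + (1)·(35) + (4)·(221) + (2)·(-445) + (3)·(539) + (-2)·(-107) + (0)·(2061) = 48
  c_2 = (-1)·(-1812) + (1)·(35) + (4)·(221) + (2)·(-445) + (-3)·(539) + (1)·(-107) + (0)·(2061) = 117
  c_3 = (0)·(-1812) + (1)·(35) + (4)·(221) + (2)·(-445) + (0)·(539) + (0)·(-107) + (0)·(2061) = 29
  c_4 = (-2)·(-1812) + (1)·(35) + (0)·(221) + (0)·(-445) + (-2)·(539) + (4)·(-107) + (-1)·(2061) = 92
  c_5 = (-2)·(-1812) + (-2)·(35) + (-6)·(221) + (-3)·(-445) + (-5)·(539) + (7)·(-107) + (0)·(2061) = 119
  c_6 = (0)·(-1812) + (0)·(35) + (-2)·(221) + (-1)·(-445) + (0)·(539) + (0)·(-107) + (0)·(2061) = 3
  c_7 = (0)·(-1812) + (0)·(35) + (1)·(221) + (0)·(-445) + (0)·(539) + (1)·(-107) + (0)·(2061) = 114
Base-5 expansion of each c_i:
  c_1 = 48 = 3·5^0 + 4·5^1 + 1·5^2
  c_2 = 117 = 2·5^0 + 3·5^1 + 4·5^2
  c_3 = 29 = 4·5^0 + 0·5^1 + 1·5^2
  c_4 = 92 = 2·5^0 + 3·5^1 + 3·5^2
  c_5 = 119 = 4·5^0 + 3·5^1 + 4·5^2
  c_6 = 3 = 3·5^0
  c_7 = 114 = 4·5^0 + 2·5^1 + 4·5^2
λ_0 = (3, 2, 4, 2, 4, 3, 4)
λ_1 = (4, 3, 0, 3, 3, 0, 2)
λ_2 = (1, 4, 1, 3, 4, 0, 4)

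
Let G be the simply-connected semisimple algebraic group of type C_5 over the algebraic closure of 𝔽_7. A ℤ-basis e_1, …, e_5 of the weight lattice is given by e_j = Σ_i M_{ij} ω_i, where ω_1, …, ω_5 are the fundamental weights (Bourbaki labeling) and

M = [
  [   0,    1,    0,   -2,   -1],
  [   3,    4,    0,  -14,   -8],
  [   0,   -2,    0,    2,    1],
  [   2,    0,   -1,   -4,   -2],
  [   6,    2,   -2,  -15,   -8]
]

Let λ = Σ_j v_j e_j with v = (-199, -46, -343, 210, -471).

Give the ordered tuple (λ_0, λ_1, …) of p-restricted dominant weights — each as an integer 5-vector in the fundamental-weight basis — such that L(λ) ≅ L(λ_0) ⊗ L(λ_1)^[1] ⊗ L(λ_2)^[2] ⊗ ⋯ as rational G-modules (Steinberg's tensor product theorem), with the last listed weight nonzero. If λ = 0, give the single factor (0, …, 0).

Change of basis e → ω: c = M·v where v = (-199, -46, -343, 210, -471):
  c_1 = (0)·(-199) + (1)·(-46) + (0)·(-343) + (-2)·(210) + (-1)·(-471) = 5
  c_2 = (3)·(-199) + (4)·(-46) + (0)·(-343) + (-14)·(210) + (-8)·(-471) = 47
  c_3 = (0)·(-199) + (-2)·(-46) + (0)·(-343) + 2·210 + (1)·(-471) = 41
  c_4 = (2)·(-199) + (0)·(-46) + (-1)·(-343) + (-4)·(210) + (-2)·(-471) = 47
  c_5 = (6)·(-199) + (2)·(-46) + (-2)·(-343) + (-15)·(210) + (-8)·(-471) = 18
Base-7 expansion of each c_i:
  c_1 = 5 = 5·7^0
  c_2 = 47 = 5·7^0 + 6·7^1
  c_3 = 41 = 6·7^0 + 5·7^1
  c_4 = 47 = 5·7^0 + 6·7^1
  c_5 = 18 = 4·7^0 + 2·7^1
p-restricted factor λ_0 = (5, 5, 6, 5, 4)
p-restricted factor λ_1 = (0, 6, 5, 6, 2)

((5, 5, 6, 5, 4), (0, 6, 5, 6, 2))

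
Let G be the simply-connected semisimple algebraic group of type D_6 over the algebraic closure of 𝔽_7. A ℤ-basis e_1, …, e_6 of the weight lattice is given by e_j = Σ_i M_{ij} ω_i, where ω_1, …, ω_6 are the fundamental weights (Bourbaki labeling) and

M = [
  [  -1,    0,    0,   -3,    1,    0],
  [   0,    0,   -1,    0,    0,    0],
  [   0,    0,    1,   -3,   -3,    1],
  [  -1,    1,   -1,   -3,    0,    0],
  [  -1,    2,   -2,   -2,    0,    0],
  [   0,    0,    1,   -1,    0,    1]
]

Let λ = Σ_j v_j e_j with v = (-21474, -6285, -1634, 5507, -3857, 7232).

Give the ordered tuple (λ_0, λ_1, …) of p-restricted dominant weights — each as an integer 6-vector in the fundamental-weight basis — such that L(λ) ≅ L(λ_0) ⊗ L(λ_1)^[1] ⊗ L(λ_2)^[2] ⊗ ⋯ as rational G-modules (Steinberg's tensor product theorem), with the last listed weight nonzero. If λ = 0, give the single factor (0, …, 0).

((4, 3, 4, 1, 3, 0), (2, 2, 1, 1, 4, 6), (1, 5, 6, 6, 2, 1), (3, 4, 1, 0, 3, 0))

Change of basis e → ω: c = M·v where v = (-21474, -6285, -1634, 5507, -3857, 7232):
  c_1 = -1*-21474 + 0*-6285 + 0*-1634 + -3*5507 + 1*-3857 + 0*7232 = 1096
  c_2 = 0*-21474 + 0*-6285 + -1*-1634 + 0*5507 + 0*-3857 + 0*7232 = 1634
  c_3 = 0*-21474 + 0*-6285 + 1*-1634 + -3*5507 + -3*-3857 + 1*7232 = 648
  c_4 = -1*-21474 + 1*-6285 + -1*-1634 + -3*5507 + 0*-3857 + 0*7232 = 302
  c_5 = -1*-21474 + 2*-6285 + -2*-1634 + -2*5507 + 0*-3857 + 0*7232 = 1158
  c_6 = 0*-21474 + 0*-6285 + 1*-1634 + -1*5507 + 0*-3857 + 1*7232 = 91
Writing each c_i in base p = 7:
  c_1 = 1096 = 4·7^0 + 2·7^1 + 1·7^2 + 3·7^3
  c_2 = 1634 = 3·7^0 + 2·7^1 + 5·7^2 + 4·7^3
  c_3 = 648 = 4·7^0 + 1·7^1 + 6·7^2 + 1·7^3
  c_4 = 302 = 1·7^0 + 1·7^1 + 6·7^2
  c_5 = 1158 = 3·7^0 + 4·7^1 + 2·7^2 + 3·7^3
  c_6 = 91 = 0·7^0 + 6·7^1 + 1·7^2
Factor λ_0 = (4, 3, 4, 1, 3, 0)
Factor λ_1 = (2, 2, 1, 1, 4, 6)
Factor λ_2 = (1, 5, 6, 6, 2, 1)
Factor λ_3 = (3, 4, 1, 0, 3, 0)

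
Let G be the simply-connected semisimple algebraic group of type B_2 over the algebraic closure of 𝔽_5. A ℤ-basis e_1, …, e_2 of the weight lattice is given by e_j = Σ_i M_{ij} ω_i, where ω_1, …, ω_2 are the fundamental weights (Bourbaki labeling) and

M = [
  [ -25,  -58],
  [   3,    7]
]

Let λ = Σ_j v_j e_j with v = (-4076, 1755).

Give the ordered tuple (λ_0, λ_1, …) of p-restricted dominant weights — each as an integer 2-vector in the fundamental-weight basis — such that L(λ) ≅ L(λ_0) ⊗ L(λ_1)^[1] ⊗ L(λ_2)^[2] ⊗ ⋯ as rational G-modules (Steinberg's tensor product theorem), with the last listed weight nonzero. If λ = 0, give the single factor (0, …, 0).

Converting to the ω-basis (c_i = row i of M dotted with v = (-4076, 1755)):
  c_1 = -25*-4076 + -58*1755 = 110
  c_2 = 3*-4076 + 7*1755 = 57
Writing each c_i in base p = 5:
  c_1 = 110 = 0·5^0 + 2·5^1 + 4·5^2
  c_2 = 57 = 2·5^0 + 1·5^1 + 2·5^2
p-restricted factor λ_0 = (0, 2)
p-restricted factor λ_1 = (2, 1)
p-restricted factor λ_2 = (4, 2)

((0, 2), (2, 1), (4, 2))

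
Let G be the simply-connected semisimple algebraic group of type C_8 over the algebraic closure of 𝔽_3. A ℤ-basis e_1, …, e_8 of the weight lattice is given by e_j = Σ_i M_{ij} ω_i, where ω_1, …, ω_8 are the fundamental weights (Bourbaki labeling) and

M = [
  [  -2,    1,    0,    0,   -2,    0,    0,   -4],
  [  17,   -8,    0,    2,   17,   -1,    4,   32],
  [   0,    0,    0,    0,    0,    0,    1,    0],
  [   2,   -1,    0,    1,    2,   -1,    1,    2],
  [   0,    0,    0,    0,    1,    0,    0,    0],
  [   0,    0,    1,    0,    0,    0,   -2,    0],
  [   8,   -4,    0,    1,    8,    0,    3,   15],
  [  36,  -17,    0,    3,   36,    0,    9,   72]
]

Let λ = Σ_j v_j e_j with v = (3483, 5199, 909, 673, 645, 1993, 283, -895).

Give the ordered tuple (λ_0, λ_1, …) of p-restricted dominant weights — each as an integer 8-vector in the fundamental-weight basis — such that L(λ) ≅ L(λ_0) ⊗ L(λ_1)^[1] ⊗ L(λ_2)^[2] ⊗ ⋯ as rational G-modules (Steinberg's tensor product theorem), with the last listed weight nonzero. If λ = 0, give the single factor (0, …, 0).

Converting to the ω-basis (c_i = row i of M dotted with v = (3483, 5199, 909, 673, 645, 1993, 283, -895)):
  c_1 = (-2)·(3483) + 1·5199 + 0·909 + 0·673 + (-2)·(645) + 0·1993 + 0·283 + (-4)·(-895) = 523
  c_2 = 17·3483 + (-8)·(5199) + 0·909 + 2·673 + 17·645 + (-1)·(1993) + 4·283 + (32)·(-895) = 429
  c_3 = 0·3483 + 0·5199 + 0·909 + 0·673 + 0·645 + 0·1993 + 1·283 + (0)·(-895) = 283
  c_4 = 2·3483 + (-1)·(5199) + 0·909 + 1·673 + 2·645 + (-1)·(1993) + 1·283 + (2)·(-895) = 230
  c_5 = 0·3483 + 0·5199 + 0·909 + 0·673 + 1·645 + 0·1993 + 0·283 + (0)·(-895) = 645
  c_6 = 0·3483 + 0·5199 + 1·909 + 0·673 + 0·645 + 0·1993 + (-2)·(283) + (0)·(-895) = 343
  c_7 = 8·3483 + (-4)·(5199) + 0·909 + 1·673 + 8·645 + 0·1993 + 3·283 + (15)·(-895) = 325
  c_8 = 36·3483 + (-17)·(5199) + 0·909 + 3·673 + 36·645 + 0·1993 + 9·283 + (72)·(-895) = 351
Base-3 expansion of each c_i:
  c_1 = 523 = 1·3^0 + 0·3^1 + 1·3^2 + 1·3^3 + 0·3^4 + 2·3^5
  c_2 = 429 = 0·3^0 + 2·3^1 + 2·3^2 + 0·3^3 + 2·3^4 + 1·3^5
  c_3 = 283 = 1·3^0 + 1·3^1 + 1·3^2 + 1·3^3 + 0·3^4 + 1·3^5
  c_4 = 230 = 2·3^0 + 1·3^1 + 1·3^2 + 2·3^3 + 2·3^4
  c_5 = 645 = 0·3^0 + 2·3^1 + 2·3^2 + 2·3^3 + 1·3^4 + 2·3^5
  c_6 = 343 = 1·3^0 + 0·3^1 + 2·3^2 + 0·3^3 + 1·3^4 + 1·3^5
  c_7 = 325 = 1·3^0 + 0·3^1 + 0·3^2 + 0·3^3 + 1·3^4 + 1·3^5
  c_8 = 351 = 0·3^0 + 0·3^1 + 0·3^2 + 1·3^3 + 1·3^4 + 1·3^5
p-restricted factor λ_0 = (1, 0, 1, 2, 0, 1, 1, 0)
p-restricted factor λ_1 = (0, 2, 1, 1, 2, 0, 0, 0)
p-restricted factor λ_2 = (1, 2, 1, 1, 2, 2, 0, 0)
p-restricted factor λ_3 = (1, 0, 1, 2, 2, 0, 0, 1)
p-restricted factor λ_4 = (0, 2, 0, 2, 1, 1, 1, 1)
p-restricted factor λ_5 = (2, 1, 1, 0, 2, 1, 1, 1)

((1, 0, 1, 2, 0, 1, 1, 0), (0, 2, 1, 1, 2, 0, 0, 0), (1, 2, 1, 1, 2, 2, 0, 0), (1, 0, 1, 2, 2, 0, 0, 1), (0, 2, 0, 2, 1, 1, 1, 1), (2, 1, 1, 0, 2, 1, 1, 1))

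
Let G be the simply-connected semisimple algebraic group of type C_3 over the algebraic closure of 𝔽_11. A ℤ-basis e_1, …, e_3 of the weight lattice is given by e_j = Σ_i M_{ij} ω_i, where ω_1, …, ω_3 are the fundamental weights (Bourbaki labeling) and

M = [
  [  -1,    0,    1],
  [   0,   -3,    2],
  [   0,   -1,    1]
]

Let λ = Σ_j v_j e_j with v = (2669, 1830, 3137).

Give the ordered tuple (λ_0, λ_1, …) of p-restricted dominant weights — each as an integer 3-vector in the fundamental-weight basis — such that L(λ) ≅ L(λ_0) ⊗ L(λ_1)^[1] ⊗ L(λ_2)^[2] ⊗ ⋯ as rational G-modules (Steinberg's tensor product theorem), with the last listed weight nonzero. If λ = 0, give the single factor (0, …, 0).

((6, 3, 9), (9, 5, 8), (3, 6, 10))

Converting to the ω-basis (c_i = row i of M dotted with v = (2669, 1830, 3137)):
  c_1 = (-1)·(2669) + (0)·(1830) + (1)·(3137) = 468
  c_2 = (0)·(2669) + (-3)·(1830) + (2)·(3137) = 784
  c_3 = (0)·(2669) + (-1)·(1830) + (1)·(3137) = 1307
p = 11; digits c_i = Σ_j d_{ij}·11^j, 0 ≤ d_{ij} < 11:
  c_1 = 468 = 6·11^0 + 9·11^1 + 3·11^2
  c_2 = 784 = 3·11^0 + 5·11^1 + 6·11^2
  c_3 = 1307 = 9·11^0 + 8·11^1 + 10·11^2
Factor λ_0 = (6, 3, 9)
Factor λ_1 = (9, 5, 8)
Factor λ_2 = (3, 6, 10)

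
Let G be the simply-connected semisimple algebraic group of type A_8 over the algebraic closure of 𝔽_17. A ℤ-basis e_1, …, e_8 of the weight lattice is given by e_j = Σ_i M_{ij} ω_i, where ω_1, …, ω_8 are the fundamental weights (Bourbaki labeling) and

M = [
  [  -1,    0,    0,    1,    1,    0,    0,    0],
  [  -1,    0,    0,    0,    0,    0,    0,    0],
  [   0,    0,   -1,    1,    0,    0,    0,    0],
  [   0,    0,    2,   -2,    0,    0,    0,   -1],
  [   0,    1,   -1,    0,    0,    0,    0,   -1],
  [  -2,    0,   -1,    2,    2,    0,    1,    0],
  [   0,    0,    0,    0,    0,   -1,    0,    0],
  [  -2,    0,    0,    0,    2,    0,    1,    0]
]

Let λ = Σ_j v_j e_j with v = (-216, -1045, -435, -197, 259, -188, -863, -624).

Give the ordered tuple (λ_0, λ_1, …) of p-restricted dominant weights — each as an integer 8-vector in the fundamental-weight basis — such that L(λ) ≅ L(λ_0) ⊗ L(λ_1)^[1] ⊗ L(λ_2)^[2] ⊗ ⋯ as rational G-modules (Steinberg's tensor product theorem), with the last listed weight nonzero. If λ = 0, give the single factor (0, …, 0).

((6, 12, 0, 12, 14, 9, 1, 2), (16, 12, 14, 8, 0, 7, 11, 5))

Change of basis e → ω: c = M·v where v = (-216, -1045, -435, -197, 259, -188, -863, -624):
  c_1 = -1*-216 + 0*-1045 + 0*-435 + 1*-197 + 1*259 + 0*-188 + 0*-863 + 0*-624 = 278
  c_2 = -1*-216 + 0*-1045 + 0*-435 + 0*-197 + 0*259 + 0*-188 + 0*-863 + 0*-624 = 216
  c_3 = 0*-216 + 0*-1045 + -1*-435 + 1*-197 + 0*259 + 0*-188 + 0*-863 + 0*-624 = 238
  c_4 = 0*-216 + 0*-1045 + 2*-435 + -2*-197 + 0*259 + 0*-188 + 0*-863 + -1*-624 = 148
  c_5 = 0*-216 + 1*-1045 + -1*-435 + 0*-197 + 0*259 + 0*-188 + 0*-863 + -1*-624 = 14
  c_6 = -2*-216 + 0*-1045 + -1*-435 + 2*-197 + 2*259 + 0*-188 + 1*-863 + 0*-624 = 128
  c_7 = 0*-216 + 0*-1045 + 0*-435 + 0*-197 + 0*259 + -1*-188 + 0*-863 + 0*-624 = 188
  c_8 = -2*-216 + 0*-1045 + 0*-435 + 0*-197 + 2*259 + 0*-188 + 1*-863 + 0*-624 = 87
Base-17 expansion of each c_i:
  c_1 = 278 = 6·17^0 + 16·17^1
  c_2 = 216 = 12·17^0 + 12·17^1
  c_3 = 238 = 0·17^0 + 14·17^1
  c_4 = 148 = 12·17^0 + 8·17^1
  c_5 = 14 = 14·17^0
  c_6 = 128 = 9·17^0 + 7·17^1
  c_7 = 188 = 1·17^0 + 11·17^1
  c_8 = 87 = 2·17^0 + 5·17^1
Factor λ_0 = (6, 12, 0, 12, 14, 9, 1, 2)
Factor λ_1 = (16, 12, 14, 8, 0, 7, 11, 5)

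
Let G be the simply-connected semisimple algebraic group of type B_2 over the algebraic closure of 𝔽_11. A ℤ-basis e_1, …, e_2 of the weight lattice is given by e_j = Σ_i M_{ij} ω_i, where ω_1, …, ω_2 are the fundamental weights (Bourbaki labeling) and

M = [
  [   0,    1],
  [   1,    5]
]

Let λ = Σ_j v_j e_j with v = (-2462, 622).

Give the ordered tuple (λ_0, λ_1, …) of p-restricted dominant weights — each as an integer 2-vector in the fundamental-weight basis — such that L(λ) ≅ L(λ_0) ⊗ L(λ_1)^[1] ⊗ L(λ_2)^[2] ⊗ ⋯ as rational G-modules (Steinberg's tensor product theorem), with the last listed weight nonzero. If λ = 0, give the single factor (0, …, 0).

((6, 10), (1, 3), (5, 5))

ω-coordinates c = M·v, v = (-2462, 622):
  c_1 = (0)·(-2462) + (1)·(622) = 622
  c_2 = (1)·(-2462) + (5)·(622) = 648
p = 11; digits c_i = Σ_j d_{ij}·11^j, 0 ≤ d_{ij} < 11:
  c_1 = 622 = 6·11^0 + 1·11^1 + 5·11^2
  c_2 = 648 = 10·11^0 + 3·11^1 + 5·11^2
Factor λ_0 = (6, 10)
Factor λ_1 = (1, 3)
Factor λ_2 = (5, 5)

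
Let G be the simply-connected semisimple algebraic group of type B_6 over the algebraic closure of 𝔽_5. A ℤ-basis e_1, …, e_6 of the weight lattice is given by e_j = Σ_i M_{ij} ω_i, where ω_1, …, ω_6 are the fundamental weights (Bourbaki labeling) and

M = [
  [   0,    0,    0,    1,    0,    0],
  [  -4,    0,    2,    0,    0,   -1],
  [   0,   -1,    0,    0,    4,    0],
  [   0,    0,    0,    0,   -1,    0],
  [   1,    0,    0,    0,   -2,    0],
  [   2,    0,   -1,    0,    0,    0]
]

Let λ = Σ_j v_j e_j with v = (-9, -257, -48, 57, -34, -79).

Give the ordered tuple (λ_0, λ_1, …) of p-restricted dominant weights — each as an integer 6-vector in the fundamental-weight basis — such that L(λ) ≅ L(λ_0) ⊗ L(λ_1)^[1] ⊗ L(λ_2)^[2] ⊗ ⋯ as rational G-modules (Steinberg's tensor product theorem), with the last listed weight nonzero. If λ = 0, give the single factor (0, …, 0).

((2, 4, 1, 4, 4, 0), (1, 3, 4, 1, 1, 1), (2, 0, 4, 1, 2, 1))

Compute c_i = Σ_j M_{ij} v_j with v = (-9, -257, -48, 57, -34, -79):
  c_1 = (0)·(-9) + (0)·(-257) + (0)·(-48) + (1)·(57) + (0)·(-34) + (0)·(-79) = 57
  c_2 = (-4)·(-9) + (0)·(-257) + (2)·(-48) + (0)·(57) + (0)·(-34) + (-1)·(-79) = 19
  c_3 = (0)·(-9) + (-1)·(-257) + (0)·(-48) + (0)·(57) + (4)·(-34) + (0)·(-79) = 121
  c_4 = (0)·(-9) + (0)·(-257) + (0)·(-48) + (0)·(57) + (-1)·(-34) + (0)·(-79) = 34
  c_5 = (1)·(-9) + (0)·(-257) + (0)·(-48) + (0)·(57) + (-2)·(-34) + (0)·(-79) = 59
  c_6 = (2)·(-9) + (0)·(-257) + (-1)·(-48) + (0)·(57) + (0)·(-34) + (0)·(-79) = 30
p = 5; digits c_i = Σ_j d_{ij}·5^j, 0 ≤ d_{ij} < 5:
  c_1 = 57 = 2·5^0 + 1·5^1 + 2·5^2
  c_2 = 19 = 4·5^0 + 3·5^1
  c_3 = 121 = 1·5^0 + 4·5^1 + 4·5^2
  c_4 = 34 = 4·5^0 + 1·5^1 + 1·5^2
  c_5 = 59 = 4·5^0 + 1·5^1 + 2·5^2
  c_6 = 30 = 0·5^0 + 1·5^1 + 1·5^2
λ_0 = (2, 4, 1, 4, 4, 0)
λ_1 = (1, 3, 4, 1, 1, 1)
λ_2 = (2, 0, 4, 1, 2, 1)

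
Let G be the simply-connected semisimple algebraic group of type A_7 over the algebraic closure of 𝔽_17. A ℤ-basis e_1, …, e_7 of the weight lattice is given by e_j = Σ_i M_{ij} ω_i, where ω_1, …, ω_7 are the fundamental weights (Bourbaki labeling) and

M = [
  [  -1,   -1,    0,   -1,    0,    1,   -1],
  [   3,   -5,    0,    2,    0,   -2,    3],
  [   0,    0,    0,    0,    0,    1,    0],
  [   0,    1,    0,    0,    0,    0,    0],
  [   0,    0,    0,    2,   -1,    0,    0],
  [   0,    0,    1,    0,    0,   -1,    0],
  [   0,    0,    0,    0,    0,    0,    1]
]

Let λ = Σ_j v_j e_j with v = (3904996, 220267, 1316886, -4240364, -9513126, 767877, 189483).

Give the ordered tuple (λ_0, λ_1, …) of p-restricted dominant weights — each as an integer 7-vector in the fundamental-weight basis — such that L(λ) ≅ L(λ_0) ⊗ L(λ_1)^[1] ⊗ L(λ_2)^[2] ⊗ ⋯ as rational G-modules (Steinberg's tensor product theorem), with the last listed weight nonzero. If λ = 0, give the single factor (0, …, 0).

((14, 15, 4, 15, 5, 11, 1), (10, 4, 0, 2, 5, 11, 11), (2, 4, 5, 14, 2, 12, 9), (5, 16, 3, 10, 6, 9, 4), (8, 13, 9, 2, 12, 6, 2))

Compute c_i = Σ_j M_{ij} v_j with v = (3904996, 220267, 1316886, -4240364, -9513126, 767877, 189483):
  c_1 = (-1)·(3904996) + (-1)·(220267) + 0·1316886 + (-1)·(-4240364) + (0)·(-9513126) + 1·767877 + (-1)·(189483) = 693495
  c_2 = 3·3904996 + (-5)·(220267) + 0·1316886 + (2)·(-4240364) + (0)·(-9513126) + (-2)·(767877) + 3·189483 = 1165620
  c_3 = 0·3904996 + 0·220267 + 0·1316886 + (0)·(-4240364) + (0)·(-9513126) + 1·767877 + 0·189483 = 767877
  c_4 = 0·3904996 + 1·220267 + 0·1316886 + (0)·(-4240364) + (0)·(-9513126) + 0·767877 + 0·189483 = 220267
  c_5 = 0·3904996 + 0·220267 + 0·1316886 + (2)·(-4240364) + (-1)·(-9513126) + 0·767877 + 0·189483 = 1032398
  c_6 = 0·3904996 + 0·220267 + 1·1316886 + (0)·(-4240364) + (0)·(-9513126) + (-1)·(767877) + 0·189483 = 549009
  c_7 = 0·3904996 + 0·220267 + 0·1316886 + (0)·(-4240364) + (0)·(-9513126) + 0·767877 + 1·189483 = 189483
Expand coordinatewise in base 17:
  c_1 = 693495 = 14·17^0 + 10·17^1 + 2·17^2 + 5·17^3 + 8·17^4
  c_2 = 1165620 = 15·17^0 + 4·17^1 + 4·17^2 + 16·17^3 + 13·17^4
  c_3 = 767877 = 4·17^0 + 0·17^1 + 5·17^2 + 3·17^3 + 9·17^4
  c_4 = 220267 = 15·17^0 + 2·17^1 + 14·17^2 + 10·17^3 + 2·17^4
  c_5 = 1032398 = 5·17^0 + 5·17^1 + 2·17^2 + 6·17^3 + 12·17^4
  c_6 = 549009 = 11·17^0 + 11·17^1 + 12·17^2 + 9·17^3 + 6·17^4
  c_7 = 189483 = 1·17^0 + 11·17^1 + 9·17^2 + 4·17^3 + 2·17^4
p-restricted factor λ_0 = (14, 15, 4, 15, 5, 11, 1)
p-restricted factor λ_1 = (10, 4, 0, 2, 5, 11, 11)
p-restricted factor λ_2 = (2, 4, 5, 14, 2, 12, 9)
p-restricted factor λ_3 = (5, 16, 3, 10, 6, 9, 4)
p-restricted factor λ_4 = (8, 13, 9, 2, 12, 6, 2)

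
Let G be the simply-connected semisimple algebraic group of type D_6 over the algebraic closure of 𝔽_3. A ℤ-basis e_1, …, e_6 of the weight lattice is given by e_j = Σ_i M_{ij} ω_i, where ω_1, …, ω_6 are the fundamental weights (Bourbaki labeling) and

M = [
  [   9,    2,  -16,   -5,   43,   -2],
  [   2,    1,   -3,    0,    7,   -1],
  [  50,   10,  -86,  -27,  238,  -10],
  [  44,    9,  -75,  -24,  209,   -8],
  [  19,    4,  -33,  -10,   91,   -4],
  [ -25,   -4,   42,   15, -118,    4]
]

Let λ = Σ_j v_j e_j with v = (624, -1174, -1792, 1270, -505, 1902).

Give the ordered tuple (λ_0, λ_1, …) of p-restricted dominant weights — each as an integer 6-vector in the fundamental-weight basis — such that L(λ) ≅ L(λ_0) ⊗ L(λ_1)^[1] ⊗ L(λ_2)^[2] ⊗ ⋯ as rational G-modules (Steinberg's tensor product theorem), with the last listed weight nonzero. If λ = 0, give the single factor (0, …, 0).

((2, 1, 0, 1, 0, 2), (2, 1, 0, 1, 2, 2), (1, 1, 2, 2, 0, 2), (2, 0, 2, 1, 1, 2))

ω-coordinates c = M·v, v = (624, -1174, -1792, 1270, -505, 1902):
  c_1 = 9·624 + (2)·(-1174) + (-16)·(-1792) + (-5)·(1270) + (43)·(-505) + (-2)·(1902) = 71
  c_2 = 2·624 + (1)·(-1174) + (-3)·(-1792) + 0·1270 + (7)·(-505) + (-1)·(1902) = 13
  c_3 = 50·624 + (10)·(-1174) + (-86)·(-1792) + (-27)·(1270) + (238)·(-505) + (-10)·(1902) = 72
  c_4 = 44·624 + (9)·(-1174) + (-75)·(-1792) + (-24)·(1270) + (209)·(-505) + (-8)·(1902) = 49
  c_5 = 19·624 + (4)·(-1174) + (-33)·(-1792) + (-10)·(1270) + (91)·(-505) + (-4)·(1902) = 33
  c_6 = (-25)·(624) + (-4)·(-1174) + (42)·(-1792) + 15·1270 + (-118)·(-505) + 4·1902 = 80
Base-3 expansion of each c_i:
  c_1 = 71 = 2·3^0 + 2·3^1 + 1·3^2 + 2·3^3
  c_2 = 13 = 1·3^0 + 1·3^1 + 1·3^2
  c_3 = 72 = 0·3^0 + 0·3^1 + 2·3^2 + 2·3^3
  c_4 = 49 = 1·3^0 + 1·3^1 + 2·3^2 + 1·3^3
  c_5 = 33 = 0·3^0 + 2·3^1 + 0·3^2 + 1·3^3
  c_6 = 80 = 2·3^0 + 2·3^1 + 2·3^2 + 2·3^3
λ_0 = (2, 1, 0, 1, 0, 2)
λ_1 = (2, 1, 0, 1, 2, 2)
λ_2 = (1, 1, 2, 2, 0, 2)
λ_3 = (2, 0, 2, 1, 1, 2)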